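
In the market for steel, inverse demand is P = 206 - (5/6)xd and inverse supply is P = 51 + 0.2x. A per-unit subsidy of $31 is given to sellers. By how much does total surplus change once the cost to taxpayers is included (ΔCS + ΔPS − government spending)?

Net change in total surplus = -$465

Pre-subsidy: 206 - (5/6)x = 51 + 0.2x gives x* = 150 and P* = 81.
With the subsidy, sellers receive Ps = Pb + 31 for each unit, where Pb is the price buyers pay.
On the curves, Pb = 206 - (5/6)x and Ps = 51 + 0.2x; the wedge Ps − Pb = 31 gives 51 + 0.2x − (206 - (5/6)x) = 31, so x' = 180.
Then Pb = 206 − (5/6)·180 = 56 and Ps = 51 + 0.2·180 = 87.
ΔCS = ½(150 + 180)(81 − 56) = 4125; ΔPS = ½(150 + 180)(87 − 81) = 990.
Government spending = 31 × 180 = 5580.
Net change = 4125 + 990 − 5580 = -465. The loss equals the DWL triangle ½·31·30.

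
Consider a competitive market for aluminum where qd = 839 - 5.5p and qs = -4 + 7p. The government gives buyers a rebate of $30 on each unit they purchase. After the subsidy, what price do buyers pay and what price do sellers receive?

Pre-subsidy: 839 - 5.5p = -4 + 7p gives p* = 67.44, q* = 468.08.
With the rebate, buyers effectively pay pb = ps − 30, where ps is the price sellers receive.
Demand in terms of ps becomes qd = 839 − 5.5(ps − 30) = 1004 - 5.5ps. Setting this equal to supply: 1004 - 5.5ps = -4 + 7ps, so ps = 80.64.
Buyers pay pb = 80.64 − 30 = 50.64; q' = -4 + 7·80.64 = 560.48.

Buyers pay $50.64; sellers receive $80.64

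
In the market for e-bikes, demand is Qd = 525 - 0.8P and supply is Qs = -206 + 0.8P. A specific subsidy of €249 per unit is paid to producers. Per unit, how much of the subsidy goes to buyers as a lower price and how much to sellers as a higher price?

Pre-subsidy: 525 - 0.8P = -206 + 0.8P gives P* = 456.875, Q* = 159.5.
With the subsidy, sellers receive Ps = Pb + 249 for each unit, where Pb is the price buyers pay.
Supply in terms of Pb becomes Qs = -206 + 0.8(Pb + 249) = -6.8 + 0.8Pb. Setting this equal to demand: 525 - 0.8Pb = -6.8 + 0.8Pb, so Pb = 332.375.
Sellers receive Ps = 332.375 + 249 = 581.375; Q' = 525 − 0.8·332.375 = 259.1.
Buyers' price falls by P* − Pb = 456.875 − 332.375 = 124.5; sellers' price rises by Ps − P* = 581.375 − 456.875 = 124.5.

Buyers gain €124.5 per unit; sellers gain €124.5 per unit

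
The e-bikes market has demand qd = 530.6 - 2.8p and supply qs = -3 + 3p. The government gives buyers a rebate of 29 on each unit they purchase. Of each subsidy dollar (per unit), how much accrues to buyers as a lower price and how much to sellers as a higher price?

Pre-subsidy: 530.6 - 2.8p = -3 + 3p gives p* = 92, q* = 273.
With the rebate, buyers effectively pay pb = ps − 29, where ps is the price sellers receive.
Demand in terms of ps becomes qd = 530.6 − 2.8(ps − 29) = 611.8 - 2.8ps. Setting this equal to supply: 611.8 - 2.8ps = -3 + 3ps, so ps = 106.
Buyers pay pb = 106 − 29 = 77; q' = -3 + 3·106 = 315.
Buyers' price falls by p* − pb = 92 − 77 = 15; sellers' price rises by ps − p* = 106 − 92 = 14.

Buyers gain 15 per unit; sellers gain 14 per unit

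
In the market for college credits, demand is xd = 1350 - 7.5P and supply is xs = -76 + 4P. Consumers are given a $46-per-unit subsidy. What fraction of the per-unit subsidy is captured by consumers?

Pre-subsidy: 1350 - 7.5P = -76 + 4P gives P* = 124, x* = 420.
With the rebate, buyers effectively pay Pb = Ps − 46, where Ps is the price sellers receive.
Demand in terms of Ps becomes xd = 1350 − 7.5(Ps − 46) = 1695 - 7.5Ps. Setting this equal to supply: 1695 - 7.5Ps = -76 + 4Ps, so Ps = 154.
Buyers pay Pb = 154 − 46 = 108; x' = -76 + 4·154 = 540.
Buyers' price falls by P* − Pb = 124 − 108 = 16; sellers' price rises by Ps − P* = 154 − 124 = 30.
So consumers capture 16/46 = 8/23 of each unit of subsidy.

Consumer share = 8/23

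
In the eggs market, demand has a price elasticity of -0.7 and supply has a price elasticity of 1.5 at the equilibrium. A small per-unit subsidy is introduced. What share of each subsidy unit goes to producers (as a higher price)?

For a small subsidy around the equilibrium, the benefit split depends on the relative slopes, which at a point are proportional to the elasticities.
Buyer share = εs/(εs + |εd|) = 1.5/(1.5 + 0.7) = 15/22; seller share = |εd|/(εs + |εd|) = 7/22.
So producers capture 7/22 of the subsidy.

Producer share = 7/22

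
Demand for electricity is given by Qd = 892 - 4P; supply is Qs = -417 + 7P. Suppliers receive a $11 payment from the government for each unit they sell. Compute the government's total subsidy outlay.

Government cost = $4884

Pre-subsidy: 892 - 4P = -417 + 7P gives P* = 119, Q* = 416.
With the subsidy, sellers receive Ps = Pb + 11 for each unit, where Pb is the price buyers pay.
Supply in terms of Pb becomes Qs = -417 + 7(Pb + 11) = -340 + 7Pb. Setting this equal to demand: 892 - 4Pb = -340 + 7Pb, so Pb = 112.
Sellers receive Ps = 112 + 11 = 123; Q' = 892 − 4·112 = 444.
Government outlay = subsidy × quantity = 11 × 444 = 4884.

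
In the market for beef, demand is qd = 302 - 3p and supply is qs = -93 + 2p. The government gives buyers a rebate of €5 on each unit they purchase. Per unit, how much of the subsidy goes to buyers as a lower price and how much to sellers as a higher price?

Buyers gain €2 per unit; sellers gain €3 per unit

Pre-subsidy: 302 - 3p = -93 + 2p gives p* = 79, q* = 65.
With the rebate, buyers effectively pay pb = ps − 5, where ps is the price sellers receive.
Demand in terms of ps becomes qd = 302 − 3(ps − 5) = 317 - 3ps. Setting this equal to supply: 317 - 3ps = -93 + 2ps, so ps = 82.
Buyers pay pb = 82 − 5 = 77; q' = -93 + 2·82 = 71.
Buyers' price falls by p* − pb = 79 − 77 = 2; sellers' price rises by ps − p* = 82 − 79 = 3.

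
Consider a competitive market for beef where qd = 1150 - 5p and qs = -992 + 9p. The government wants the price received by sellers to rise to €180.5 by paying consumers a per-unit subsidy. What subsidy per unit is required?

Required subsidy s = €77 per unit

At a seller price of 180.5, quantity supplied is -992 + 9·180.5 = 632.5.
Buyers absorb 632.5 only when they pay pb with 1150 − 5·pb = 632.5, i.e. pb = 103.5.
s = ps − pb = 180.5 − 103.5 = 77.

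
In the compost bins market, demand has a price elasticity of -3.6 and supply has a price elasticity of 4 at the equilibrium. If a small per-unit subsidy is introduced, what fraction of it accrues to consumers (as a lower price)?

Consumer share = 10/19

For a small subsidy around the equilibrium, the benefit split depends on the relative slopes, which at a point are proportional to the elasticities.
Buyer share = εs/(εs + |εd|) = 4/(4 + 3.6) = 10/19; seller share = |εd|/(εs + |εd|) = 9/19.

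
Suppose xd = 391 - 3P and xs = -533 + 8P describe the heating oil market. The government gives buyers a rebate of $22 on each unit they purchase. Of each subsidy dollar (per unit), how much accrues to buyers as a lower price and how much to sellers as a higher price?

Buyers gain $16 per unit; sellers gain $6 per unit

Pre-subsidy: 391 - 3P = -533 + 8P gives P* = 84, x* = 139.
With the rebate, buyers effectively pay Pb = Ps − 22, where Ps is the price sellers receive.
Demand in terms of Ps becomes xd = 391 − 3(Ps − 22) = 457 - 3Ps. Setting this equal to supply: 457 - 3Ps = -533 + 8Ps, so Ps = 90.
Buyers pay Pb = 90 − 22 = 68; x' = -533 + 8·90 = 187.
Buyers' price falls by P* − Pb = 84 − 68 = 16; sellers' price rises by Ps − P* = 90 − 84 = 6.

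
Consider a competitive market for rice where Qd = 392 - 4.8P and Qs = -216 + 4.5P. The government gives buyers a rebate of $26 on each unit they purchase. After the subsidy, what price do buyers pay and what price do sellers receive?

Pre-subsidy: 392 - 4.8P = -216 + 4.5P gives P* = 6080/93, Q* = 2424/31.
With the rebate, buyers effectively pay Pb = Ps − 26, where Ps is the price sellers receive.
Demand in terms of Ps becomes Qd = 392 − 4.8(Ps − 26) = 516.8 - 4.8Ps. Setting this equal to supply: 516.8 - 4.8Ps = -216 + 4.5Ps, so Ps = 7328/93.
Buyers pay Pb = 7328/93 − 26 = 4910/93; Q' = -216 + 4.5·(7328/93) = 4296/31.

Buyers pay 4910/93; sellers receive 7328/93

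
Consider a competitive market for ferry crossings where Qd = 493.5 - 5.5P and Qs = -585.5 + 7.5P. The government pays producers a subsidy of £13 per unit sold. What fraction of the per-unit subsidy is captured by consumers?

Pre-subsidy: 493.5 - 5.5P = -585.5 + 7.5P gives P* = 83, Q* = 37.
With the subsidy, sellers receive Ps = Pb + 13 for each unit, where Pb is the price buyers pay.
Supply in terms of Pb becomes Qs = -585.5 + 7.5(Pb + 13) = -488 + 7.5Pb. Setting this equal to demand: 493.5 - 5.5Pb = -488 + 7.5Pb, so Pb = 75.5.
Sellers receive Ps = 75.5 + 13 = 88.5; Q' = 493.5 − 5.5·75.5 = 78.25.
Buyers' price falls by P* − Pb = 83 − 75.5 = 7.5; sellers' price rises by Ps − P* = 88.5 − 83 = 5.5.
So consumers capture 7.5/13 = 15/26 of each unit of subsidy.

Consumer share = 15/26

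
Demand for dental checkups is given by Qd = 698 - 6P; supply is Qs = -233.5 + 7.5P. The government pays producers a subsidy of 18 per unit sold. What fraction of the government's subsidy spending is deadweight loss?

DWL / government spending = 15/172

Pre-subsidy: 698 - 6P = -233.5 + 7.5P gives P* = 69, Q* = 284.
With the subsidy, sellers receive Ps = Pb + 18 for each unit, where Pb is the price buyers pay.
Supply in terms of Pb becomes Qs = -233.5 + 7.5(Pb + 18) = -98.5 + 7.5Pb. Setting this equal to demand: 698 - 6Pb = -98.5 + 7.5Pb, so Pb = 59.
Sellers receive Ps = 59 + 18 = 77; Q' = 698 − 6·59 = 344.
ΔCS = ½(284 + 344)(69 − 59) = 3140; ΔPS = ½(284 + 344)(77 − 69) = 2512.
Government spending = 18 × 344 = 6192.
DWL = ½ × 18 × (344 − 284) = 540; fraction = 540 / 6192 = 15/172.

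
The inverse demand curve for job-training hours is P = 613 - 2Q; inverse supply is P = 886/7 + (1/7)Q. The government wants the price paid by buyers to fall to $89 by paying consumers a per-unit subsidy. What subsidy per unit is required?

Required subsidy s = $75 per unit

At a buyer price of 89, quantity demanded is 306.5 − 0.5·89 = 262.
Sellers supply 262 only when they receive Ps = 886/7 + (1/7)·262 = 164.
s = Ps − Pb = 164 − 89 = 75.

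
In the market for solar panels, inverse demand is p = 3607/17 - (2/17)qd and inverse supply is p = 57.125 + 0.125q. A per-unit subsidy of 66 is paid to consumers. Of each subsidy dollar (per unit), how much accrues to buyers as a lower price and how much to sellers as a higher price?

Pre-subsidy: 3607/17 - (2/17)q = 57.125 + 0.125q gives q* = 639 and p* = 137.
With the rebate, buyers effectively pay pb = ps − 66, where ps is the price sellers receive.
On the curves, pb = 3607/17 - (2/17)q and ps = 57.125 + 0.125q; the wedge ps − pb = 66 gives 57.125 + 0.125q − (3607/17 - (2/17)q) = 66, so q' = 911.
Then pb = 3607/17 − (2/17)·911 = 105 and ps = 57.125 + 0.125·911 = 171.
Buyers' price falls by p* − pb = 137 − 105 = 32; sellers' price rises by ps − p* = 171 − 137 = 34.

Buyers gain 32 per unit; sellers gain 34 per unit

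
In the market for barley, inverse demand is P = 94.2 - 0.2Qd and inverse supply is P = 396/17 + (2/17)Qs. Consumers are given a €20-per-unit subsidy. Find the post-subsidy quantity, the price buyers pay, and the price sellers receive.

Pre-subsidy: 94.2 - 0.2Q = 396/17 + (2/17)Q gives Q* = 2009/9 and P* = 446/9.
With the rebate, buyers effectively pay Pb = Ps − 20, where Ps is the price sellers receive.
On the curves, Pb = 94.2 - 0.2Q and Ps = 396/17 + (2/17)Q; the wedge Ps − Pb = 20 gives 396/17 + (2/17)Q − (94.2 - 0.2Q) = 20, so Q' = 7727/27.
Then Pb = 94.2 − 0.2·(7727/27) = 998/27 and Ps = 396/17 + (2/17)·(7727/27) = 1538/27.

Q' = 7727/27; buyers pay 998/27; sellers receive 1538/27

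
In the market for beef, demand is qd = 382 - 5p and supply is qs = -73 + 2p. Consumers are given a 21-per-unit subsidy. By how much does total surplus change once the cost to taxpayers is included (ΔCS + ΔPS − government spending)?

Pre-subsidy: 382 - 5p = -73 + 2p gives p* = 65, q* = 57.
With the rebate, buyers effectively pay pb = ps − 21, where ps is the price sellers receive.
Demand in terms of ps becomes qd = 382 − 5(ps − 21) = 487 - 5ps. Setting this equal to supply: 487 - 5ps = -73 + 2ps, so ps = 80.
Buyers pay pb = 80 − 21 = 59; q' = -73 + 2·80 = 87.
ΔCS = ½(57 + 87)(65 − 59) = 432; ΔPS = ½(57 + 87)(80 − 65) = 1080.
Government spending = 21 × 87 = 1827.
Net change = 432 + 1080 − 1827 = -315. The loss equals the DWL triangle ½·21·30.

Net change in total surplus = -315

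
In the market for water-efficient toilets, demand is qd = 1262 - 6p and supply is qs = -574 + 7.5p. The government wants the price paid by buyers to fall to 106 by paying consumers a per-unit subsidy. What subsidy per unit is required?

At a buyer price of 106, quantity demanded is 1262 − 6·106 = 626.
Sellers supply 626 only when they receive ps with -574 + 7.5·ps = 626, i.e. ps = 160.
s = ps − pb = 160 − 106 = 54.

Required subsidy s = 54 per unit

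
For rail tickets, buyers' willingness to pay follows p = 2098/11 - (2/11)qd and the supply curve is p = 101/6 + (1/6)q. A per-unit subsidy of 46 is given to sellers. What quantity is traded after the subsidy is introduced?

q' = 631

Pre-subsidy: 2098/11 - (2/11)q = 101/6 + (1/6)q gives q* = 499 and p* = 100.
With the subsidy, sellers receive ps = pb + 46 for each unit, where pb is the price buyers pay.
On the curves, pb = 2098/11 - (2/11)q and ps = 101/6 + (1/6)q; the wedge ps − pb = 46 gives 101/6 + (1/6)q − (2098/11 - (2/11)q) = 46, so q' = 631.
Then pb = 2098/11 − (2/11)·631 = 76 and ps = 101/6 + (1/6)·631 = 122.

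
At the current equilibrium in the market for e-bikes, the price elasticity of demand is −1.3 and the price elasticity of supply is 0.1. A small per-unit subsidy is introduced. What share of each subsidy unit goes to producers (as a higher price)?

For a small subsidy around the equilibrium, the benefit split depends on the relative slopes, which at a point are proportional to the elasticities.
Buyer share = εs/(εs + |εd|) = 0.1/(0.1 + 1.3) = 1/14; seller share = |εd|/(εs + |εd|) = 13/14.
So producers capture 13/14 of the subsidy.

Producer share = 13/14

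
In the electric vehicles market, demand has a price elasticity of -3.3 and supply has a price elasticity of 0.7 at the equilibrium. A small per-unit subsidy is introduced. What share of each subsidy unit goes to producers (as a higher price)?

For a small subsidy around the equilibrium, the benefit split depends on the relative slopes, which at a point are proportional to the elasticities.
Buyer share = εs/(εs + |εd|) = 0.7/(0.7 + 3.3) = 0.175; seller share = |εd|/(εs + |εd|) = 0.825.
So producers capture 0.825 of the subsidy.

Producer share = 0.825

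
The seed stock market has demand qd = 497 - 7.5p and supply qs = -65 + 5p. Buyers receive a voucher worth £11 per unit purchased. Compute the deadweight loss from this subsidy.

Pre-subsidy: 497 - 7.5p = -65 + 5p gives p* = 44.96, q* = 159.8.
With the rebate, buyers effectively pay pb = ps − 11, where ps is the price sellers receive.
Demand in terms of ps becomes qd = 497 − 7.5(ps − 11) = 579.5 - 7.5ps. Setting this equal to supply: 579.5 - 7.5ps = -65 + 5ps, so ps = 51.56.
Buyers pay pb = 51.56 − 11 = 40.56; q' = -65 + 5·51.56 = 192.8.
The subsidy expands output by 192.8 − 159.8 = 33 past the efficient level; on those units the gap between marginal cost and willingness to pay runs from 0 up to 11.
DWL = ½ × 11 × 33 = 181.5.

Deadweight loss = £181.5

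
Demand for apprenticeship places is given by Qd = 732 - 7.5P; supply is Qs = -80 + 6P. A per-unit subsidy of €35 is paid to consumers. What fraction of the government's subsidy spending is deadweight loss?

Pre-subsidy: 732 - 7.5P = -80 + 6P gives P* = 1624/27, Q* = 2528/9.
With the rebate, buyers effectively pay Pb = Ps − 35, where Ps is the price sellers receive.
Demand in terms of Ps becomes Qd = 732 − 7.5(Ps − 35) = 994.5 - 7.5Ps. Setting this equal to supply: 994.5 - 7.5Ps = -80 + 6Ps, so Ps = 2149/27.
Buyers pay Pb = 2149/27 − 35 = 1204/27; Q' = -80 + 6·(2149/27) = 3578/9.
ΔCS = ½(2528/9 + 3578/9)(1624/27 − 1204/27) = 427420/81; ΔPS = ½(2528/9 + 3578/9)(2149/27 − 1624/27) = 534275/81.
Government spending = 35 × 3578/9 = 125230/9.
DWL = ½ × 35 × (3578/9 − 2528/9) = 6125/3; fraction = (6125/3) / (125230/9) = 525/3578.

DWL / government spending = 525/3578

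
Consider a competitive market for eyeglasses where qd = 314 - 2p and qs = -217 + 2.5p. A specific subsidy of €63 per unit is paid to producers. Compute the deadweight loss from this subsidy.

Deadweight loss = €2205

Pre-subsidy: 314 - 2p = -217 + 2.5p gives p* = 118, q* = 78.
With the subsidy, sellers receive ps = pb + 63 for each unit, where pb is the price buyers pay.
Supply in terms of pb becomes qs = -217 + 2.5(pb + 63) = -59.5 + 2.5pb. Setting this equal to demand: 314 - 2pb = -59.5 + 2.5pb, so pb = 83.
Sellers receive ps = 83 + 63 = 146; q' = 314 − 2·83 = 148.
The subsidy expands output by 148 − 78 = 70 past the efficient level; on those units the gap between marginal cost and willingness to pay runs from 0 up to 63.
DWL = ½ × 63 × 70 = 2205.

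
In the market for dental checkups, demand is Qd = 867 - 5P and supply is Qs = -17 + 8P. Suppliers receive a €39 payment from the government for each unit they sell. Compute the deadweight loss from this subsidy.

Deadweight loss = €2340

Pre-subsidy: 867 - 5P = -17 + 8P gives P* = 68, Q* = 527.
With the subsidy, sellers receive Ps = Pb + 39 for each unit, where Pb is the price buyers pay.
Supply in terms of Pb becomes Qs = -17 + 8(Pb + 39) = 295 + 8Pb. Setting this equal to demand: 867 - 5Pb = 295 + 8Pb, so Pb = 44.
Sellers receive Ps = 44 + 39 = 83; Q' = 867 − 5·44 = 647.
The subsidy expands output by 647 − 527 = 120 past the efficient level; on those units the gap between marginal cost and willingness to pay runs from 0 up to 39.
DWL = ½ × 39 × 120 = 2340.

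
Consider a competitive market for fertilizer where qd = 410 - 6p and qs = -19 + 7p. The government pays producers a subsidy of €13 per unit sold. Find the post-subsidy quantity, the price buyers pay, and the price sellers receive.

Pre-subsidy: 410 - 6p = -19 + 7p gives p* = 33, q* = 212.
With the subsidy, sellers receive ps = pb + 13 for each unit, where pb is the price buyers pay.
Supply in terms of pb becomes qs = -19 + 7(pb + 13) = 72 + 7pb. Setting this equal to demand: 410 - 6pb = 72 + 7pb, so pb = 26.
Sellers receive ps = 26 + 13 = 39; q' = 410 − 6·26 = 254.

q' = 254; buyers pay €26; sellers receive €39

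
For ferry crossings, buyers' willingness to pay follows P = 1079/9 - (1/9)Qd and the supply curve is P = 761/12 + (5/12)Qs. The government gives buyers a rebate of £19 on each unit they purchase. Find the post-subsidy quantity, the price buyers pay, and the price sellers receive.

Pre-subsidy: 1079/9 - (1/9)Q = 761/12 + (5/12)Q gives Q* = 107 and P* = 108.
With the rebate, buyers effectively pay Pb = Ps − 19, where Ps is the price sellers receive.
On the curves, Pb = 1079/9 - (1/9)Q and Ps = 761/12 + (5/12)Q; the wedge Ps − Pb = 19 gives 761/12 + (5/12)Q − (1079/9 - (1/9)Q) = 19, so Q' = 143.
Then Pb = 1079/9 − (1/9)·143 = 104 and Ps = 761/12 + (5/12)·143 = 123.

Q' = 143; buyers pay £104; sellers receive £123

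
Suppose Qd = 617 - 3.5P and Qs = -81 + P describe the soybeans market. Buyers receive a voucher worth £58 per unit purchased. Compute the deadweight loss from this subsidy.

Deadweight loss = 11774/9

Pre-subsidy: 617 - 3.5P = -81 + P gives P* = 1396/9, Q* = 667/9.
With the rebate, buyers effectively pay Pb = Ps − 58, where Ps is the price sellers receive.
Demand in terms of Ps becomes Qd = 617 − 3.5(Ps − 58) = 820 - 3.5Ps. Setting this equal to supply: 820 - 3.5Ps = -81 + Ps, so Ps = 1802/9.
Buyers pay Pb = 1802/9 − 58 = 1280/9; Q' = -81 + 1·(1802/9) = 1073/9.
The subsidy expands output by 1073/9 − 667/9 = 406/9 past the efficient level; on those units the gap between marginal cost and willingness to pay runs from 0 up to 58.
DWL = ½ × 58 × 406/9 = 11774/9.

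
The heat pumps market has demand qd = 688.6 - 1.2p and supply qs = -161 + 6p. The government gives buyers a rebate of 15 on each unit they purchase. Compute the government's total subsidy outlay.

Pre-subsidy: 688.6 - 1.2p = -161 + 6p gives p* = 118, q* = 547.
With the rebate, buyers effectively pay pb = ps − 15, where ps is the price sellers receive.
Demand in terms of ps becomes qd = 688.6 − 1.2(ps − 15) = 706.6 - 1.2ps. Setting this equal to supply: 706.6 - 1.2ps = -161 + 6ps, so ps = 120.5.
Buyers pay pb = 120.5 − 15 = 105.5; q' = -161 + 6·120.5 = 562.
Government outlay = subsidy × quantity = 15 × 562 = 8430.

Government cost = 8430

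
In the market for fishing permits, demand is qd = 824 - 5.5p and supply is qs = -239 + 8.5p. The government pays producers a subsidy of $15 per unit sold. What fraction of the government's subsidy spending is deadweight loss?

DWL / government spending = 935/17042

Pre-subsidy: 824 - 5.5p = -239 + 8.5p gives p* = 1063/14, q* = 11379/28.
With the subsidy, sellers receive ps = pb + 15 for each unit, where pb is the price buyers pay.
Supply in terms of pb becomes qs = -239 + 8.5(pb + 15) = -111.5 + 8.5pb. Setting this equal to demand: 824 - 5.5pb = -111.5 + 8.5pb, so pb = 1871/28.
Sellers receive ps = 1871/28 + 15 = 2291/28; q' = 824 − 5.5·(1871/28) = 25563/56.
ΔCS = ½(11379/28 + 25563/56)(1063/14 − 1871/28) = 1760265/448; ΔPS = ½(11379/28 + 25563/56)(2291/28 − 1063/14) = 1138995/448.
Government spending = 15 × 25563/56 = 383445/56.
DWL = ½ × 15 × (25563/56 − 11379/28) = 42075/112; fraction = (42075/112) / (383445/56) = 935/17042.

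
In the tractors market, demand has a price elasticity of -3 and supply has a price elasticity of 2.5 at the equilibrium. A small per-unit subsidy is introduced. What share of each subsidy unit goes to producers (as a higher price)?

Producer share = 6/11

For a small subsidy around the equilibrium, the benefit split depends on the relative slopes, which at a point are proportional to the elasticities.
Buyer share = εs/(εs + |εd|) = 2.5/(2.5 + 3) = 5/11; seller share = |εd|/(εs + |εd|) = 6/11.
So producers capture 6/11 of the subsidy.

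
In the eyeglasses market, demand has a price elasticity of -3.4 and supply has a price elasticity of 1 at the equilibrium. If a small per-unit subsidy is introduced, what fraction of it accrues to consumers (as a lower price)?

Consumer share = 5/22

For a small subsidy around the equilibrium, the benefit split depends on the relative slopes, which at a point are proportional to the elasticities.
Buyer share = εs/(εs + |εd|) = 1/(1 + 3.4) = 5/22; seller share = |εd|/(εs + |εd|) = 17/22.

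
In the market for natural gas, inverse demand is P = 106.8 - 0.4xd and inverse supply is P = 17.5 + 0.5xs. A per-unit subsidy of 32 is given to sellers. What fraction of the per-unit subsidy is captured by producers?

Pre-subsidy: 106.8 - 0.4x = 17.5 + 0.5x gives x* = 893/9 and P* = 604/9.
With the subsidy, sellers receive Ps = Pb + 32 for each unit, where Pb is the price buyers pay.
On the curves, Pb = 106.8 - 0.4x and Ps = 17.5 + 0.5x; the wedge Ps − Pb = 32 gives 17.5 + 0.5x − (106.8 - 0.4x) = 32, so x' = 1213/9.
Then Pb = 106.8 − 0.4·(1213/9) = 476/9 and Ps = 17.5 + 0.5·(1213/9) = 764/9.
Buyers' price falls by P* − Pb = 604/9 − 476/9 = 128/9; sellers' price rises by Ps − P* = 764/9 − 604/9 = 160/9.
So producers capture (160/9)/32 = 5/9 of each unit of subsidy.

Producer share = 5/9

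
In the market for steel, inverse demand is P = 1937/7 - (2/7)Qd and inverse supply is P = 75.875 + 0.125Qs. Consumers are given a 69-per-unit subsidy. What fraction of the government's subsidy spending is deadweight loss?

DWL / government spending = 28/219

Pre-subsidy: 1937/7 - (2/7)Q = 75.875 + 0.125Q gives Q* = 489 and P* = 137.
With the rebate, buyers effectively pay Pb = Ps − 69, where Ps is the price sellers receive.
On the curves, Pb = 1937/7 - (2/7)Q and Ps = 75.875 + 0.125Q; the wedge Ps − Pb = 69 gives 75.875 + 0.125Q − (1937/7 - (2/7)Q) = 69, so Q' = 657.
Then Pb = 1937/7 − (2/7)·657 = 89 and Ps = 75.875 + 0.125·657 = 158.
ΔCS = ½(489 + 657)(137 − 89) = 27504; ΔPS = ½(489 + 657)(158 − 137) = 12033.
Government spending = 69 × 657 = 45333.
DWL = ½ × 69 × (657 − 489) = 5796; fraction = 5796 / 45333 = 28/219.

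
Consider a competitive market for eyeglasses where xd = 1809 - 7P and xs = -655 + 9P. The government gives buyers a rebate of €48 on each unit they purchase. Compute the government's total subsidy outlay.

Government cost = €44160

Pre-subsidy: 1809 - 7P = -655 + 9P gives P* = 154, x* = 731.
With the rebate, buyers effectively pay Pb = Ps − 48, where Ps is the price sellers receive.
Demand in terms of Ps becomes xd = 1809 − 7(Ps − 48) = 2145 - 7Ps. Setting this equal to supply: 2145 - 7Ps = -655 + 9Ps, so Ps = 175.
Buyers pay Pb = 175 − 48 = 127; x' = -655 + 9·175 = 920.
Government outlay = subsidy × quantity = 48 × 920 = 44160.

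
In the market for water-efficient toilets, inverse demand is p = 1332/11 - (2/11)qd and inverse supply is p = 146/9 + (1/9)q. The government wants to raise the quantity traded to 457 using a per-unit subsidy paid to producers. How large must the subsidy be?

At q = 457, from the demand curve buyers pay pb = 1332/11 − (2/11)·457 = 38; from the supply curve sellers need ps = 146/9 + (1/9)·457 = 67.
The subsidy must fill the gap: s = ps − pb = 67 − 38 = 29.

Required subsidy s = 29 per unit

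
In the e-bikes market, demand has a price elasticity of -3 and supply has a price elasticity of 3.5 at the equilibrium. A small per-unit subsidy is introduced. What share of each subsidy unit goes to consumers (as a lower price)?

For a small subsidy around the equilibrium, the benefit split depends on the relative slopes, which at a point are proportional to the elasticities.
Buyer share = εs/(εs + |εd|) = 3.5/(3.5 + 3) = 7/13; seller share = |εd|/(εs + |εd|) = 6/13.

Consumer share = 7/13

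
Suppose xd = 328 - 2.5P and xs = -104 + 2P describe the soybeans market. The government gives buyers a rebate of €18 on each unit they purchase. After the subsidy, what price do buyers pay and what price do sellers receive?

Pre-subsidy: 328 - 2.5P = -104 + 2P gives P* = 96, x* = 88.
With the rebate, buyers effectively pay Pb = Ps − 18, where Ps is the price sellers receive.
Demand in terms of Ps becomes xd = 328 − 2.5(Ps − 18) = 373 - 2.5Ps. Setting this equal to supply: 373 - 2.5Ps = -104 + 2Ps, so Ps = 106.
Buyers pay Pb = 106 − 18 = 88; x' = -104 + 2·106 = 108.

Buyers pay €88; sellers receive €106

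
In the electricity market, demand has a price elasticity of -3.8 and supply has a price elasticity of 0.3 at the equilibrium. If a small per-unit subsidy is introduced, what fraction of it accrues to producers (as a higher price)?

For a small subsidy around the equilibrium, the benefit split depends on the relative slopes, which at a point are proportional to the elasticities.
Buyer share = εs/(εs + |εd|) = 0.3/(0.3 + 3.8) = 3/41; seller share = |εd|/(εs + |εd|) = 38/41.
So producers capture 38/41 of the subsidy.

Producer share = 38/41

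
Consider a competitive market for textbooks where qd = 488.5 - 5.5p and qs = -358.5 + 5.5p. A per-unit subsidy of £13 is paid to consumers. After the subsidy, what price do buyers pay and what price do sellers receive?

Buyers pay £70.5; sellers receive £83.5

Pre-subsidy: 488.5 - 5.5p = -358.5 + 5.5p gives p* = 77, q* = 65.
With the rebate, buyers effectively pay pb = ps − 13, where ps is the price sellers receive.
Demand in terms of ps becomes qd = 488.5 − 5.5(ps − 13) = 560 - 5.5ps. Setting this equal to supply: 560 - 5.5ps = -358.5 + 5.5ps, so ps = 83.5.
Buyers pay pb = 83.5 − 13 = 70.5; q' = -358.5 + 5.5·83.5 = 100.75.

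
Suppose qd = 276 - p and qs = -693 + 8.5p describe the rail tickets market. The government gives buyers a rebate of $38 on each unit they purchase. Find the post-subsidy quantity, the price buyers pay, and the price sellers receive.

q' = 208; buyers pay $68; sellers receive $106

Pre-subsidy: 276 - p = -693 + 8.5p gives p* = 102, q* = 174.
With the rebate, buyers effectively pay pb = ps − 38, where ps is the price sellers receive.
Demand in terms of ps becomes qd = 276 − 1(ps − 38) = 314 - ps. Setting this equal to supply: 314 - ps = -693 + 8.5ps, so ps = 106.
Buyers pay pb = 106 − 38 = 68; q' = -693 + 8.5·106 = 208.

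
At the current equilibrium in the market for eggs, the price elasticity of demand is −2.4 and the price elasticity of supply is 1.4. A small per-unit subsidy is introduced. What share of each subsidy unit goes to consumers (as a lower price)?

For a small subsidy around the equilibrium, the benefit split depends on the relative slopes, which at a point are proportional to the elasticities.
Buyer share = εs/(εs + |εd|) = 1.4/(1.4 + 2.4) = 7/19; seller share = |εd|/(εs + |εd|) = 12/19.

Consumer share = 7/19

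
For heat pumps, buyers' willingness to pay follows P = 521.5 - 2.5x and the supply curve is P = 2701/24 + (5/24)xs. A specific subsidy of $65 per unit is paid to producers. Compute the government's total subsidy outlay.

Pre-subsidy: 521.5 - 2.5x = 2701/24 + (5/24)x gives x* = 151 and P* = 144.
With the subsidy, sellers receive Ps = Pb + 65 for each unit, where Pb is the price buyers pay.
On the curves, Pb = 521.5 - 2.5x and Ps = 2701/24 + (5/24)x; the wedge Ps − Pb = 65 gives 2701/24 + (5/24)x − (521.5 - 2.5x) = 65, so x' = 175.
Then Pb = 521.5 − 2.5·175 = 84 and Ps = 2701/24 + (5/24)·175 = 149.
Government outlay = subsidy × quantity = 65 × 175 = 11375.

Government cost = $11375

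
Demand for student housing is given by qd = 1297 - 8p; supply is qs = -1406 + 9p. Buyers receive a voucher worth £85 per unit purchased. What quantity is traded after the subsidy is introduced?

Pre-subsidy: 1297 - 8p = -1406 + 9p gives p* = 159, q* = 25.
With the rebate, buyers effectively pay pb = ps − 85, where ps is the price sellers receive.
Demand in terms of ps becomes qd = 1297 − 8(ps − 85) = 1977 - 8ps. Setting this equal to supply: 1977 - 8ps = -1406 + 9ps, so ps = 199.
Buyers pay pb = 199 − 85 = 114; q' = -1406 + 9·199 = 385.

q' = 385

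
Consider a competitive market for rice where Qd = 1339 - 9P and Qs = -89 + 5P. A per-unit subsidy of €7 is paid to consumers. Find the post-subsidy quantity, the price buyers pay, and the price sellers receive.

Q' = 443.5; buyers pay €99.5; sellers receive €106.5

Pre-subsidy: 1339 - 9P = -89 + 5P gives P* = 102, Q* = 421.
With the rebate, buyers effectively pay Pb = Ps − 7, where Ps is the price sellers receive.
Demand in terms of Ps becomes Qd = 1339 − 9(Ps − 7) = 1402 - 9Ps. Setting this equal to supply: 1402 - 9Ps = -89 + 5Ps, so Ps = 106.5.
Buyers pay Pb = 106.5 − 7 = 99.5; Q' = -89 + 5·106.5 = 443.5.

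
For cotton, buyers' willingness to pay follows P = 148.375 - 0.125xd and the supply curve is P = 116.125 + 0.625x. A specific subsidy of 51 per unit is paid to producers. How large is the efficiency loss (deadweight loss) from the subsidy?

Pre-subsidy: 148.375 - 0.125x = 116.125 + 0.625x gives x* = 43 and P* = 143.
With the subsidy, sellers receive Ps = Pb + 51 for each unit, where Pb is the price buyers pay.
On the curves, Pb = 148.375 - 0.125x and Ps = 116.125 + 0.625x; the wedge Ps − Pb = 51 gives 116.125 + 0.625x − (148.375 - 0.125x) = 51, so x' = 111.
Then Pb = 148.375 − 0.125·111 = 134.5 and Ps = 116.125 + 0.625·111 = 185.5.
The subsidy expands output by 111 − 43 = 68 past the efficient level; on those units the gap between marginal cost and willingness to pay runs from 0 up to 51.
DWL = ½ × 51 × 68 = 1734.

Deadweight loss = 1734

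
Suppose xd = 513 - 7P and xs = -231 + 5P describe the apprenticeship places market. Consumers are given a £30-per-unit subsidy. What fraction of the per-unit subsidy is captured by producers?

Pre-subsidy: 513 - 7P = -231 + 5P gives P* = 62, x* = 79.
With the rebate, buyers effectively pay Pb = Ps − 30, where Ps is the price sellers receive.
Demand in terms of Ps becomes xd = 513 − 7(Ps − 30) = 723 - 7Ps. Setting this equal to supply: 723 - 7Ps = -231 + 5Ps, so Ps = 79.5.
Buyers pay Pb = 79.5 − 30 = 49.5; x' = -231 + 5·79.5 = 166.5.
Buyers' price falls by P* − Pb = 62 − 49.5 = 12.5; sellers' price rises by Ps − P* = 79.5 − 62 = 17.5.
So producers capture 17.5/30 = 7/12 of each unit of subsidy.

Producer share = 7/12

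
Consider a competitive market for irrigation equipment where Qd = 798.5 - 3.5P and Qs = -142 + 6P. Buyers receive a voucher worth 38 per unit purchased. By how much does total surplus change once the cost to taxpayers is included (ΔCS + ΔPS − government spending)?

Net change in total surplus = -1596

Pre-subsidy: 798.5 - 3.5P = -142 + 6P gives P* = 99, Q* = 452.
With the rebate, buyers effectively pay Pb = Ps − 38, where Ps is the price sellers receive.
Demand in terms of Ps becomes Qd = 798.5 − 3.5(Ps − 38) = 931.5 - 3.5Ps. Setting this equal to supply: 931.5 - 3.5Ps = -142 + 6Ps, so Ps = 113.
Buyers pay Pb = 113 − 38 = 75; Q' = -142 + 6·113 = 536.
ΔCS = ½(452 + 536)(99 − 75) = 11856; ΔPS = ½(452 + 536)(113 − 99) = 6916.
Government spending = 38 × 536 = 20368.
Net change = 11856 + 6916 − 20368 = -1596. The loss equals the DWL triangle ½·38·84.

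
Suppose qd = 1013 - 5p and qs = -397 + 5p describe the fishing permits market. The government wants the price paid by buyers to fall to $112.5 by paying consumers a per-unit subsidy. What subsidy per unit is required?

Required subsidy s = $57 per unit

At a buyer price of 112.5, quantity demanded is 1013 − 5·112.5 = 450.5.
Sellers supply 450.5 only when they receive ps with -397 + 5·ps = 450.5, i.e. ps = 169.5.
s = ps − pb = 169.5 − 112.5 = 57.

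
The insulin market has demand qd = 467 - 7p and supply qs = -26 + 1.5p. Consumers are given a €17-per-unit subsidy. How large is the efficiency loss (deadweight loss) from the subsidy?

Pre-subsidy: 467 - 7p = -26 + 1.5p gives p* = 58, q* = 61.
With the rebate, buyers effectively pay pb = ps − 17, where ps is the price sellers receive.
Demand in terms of ps becomes qd = 467 − 7(ps − 17) = 586 - 7ps. Setting this equal to supply: 586 - 7ps = -26 + 1.5ps, so ps = 72.
Buyers pay pb = 72 − 17 = 55; q' = -26 + 1.5·72 = 82.
The subsidy expands output by 82 − 61 = 21 past the efficient level; on those units the gap between marginal cost and willingness to pay runs from 0 up to 17.
DWL = ½ × 17 × 21 = 178.5.

Deadweight loss = €178.5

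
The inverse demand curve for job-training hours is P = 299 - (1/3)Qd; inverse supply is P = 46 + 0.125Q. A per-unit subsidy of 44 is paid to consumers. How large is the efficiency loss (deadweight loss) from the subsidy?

Deadweight loss = 2112

Pre-subsidy: 299 - (1/3)Q = 46 + 0.125Q gives Q* = 552 and P* = 115.
With the rebate, buyers effectively pay Pb = Ps − 44, where Ps is the price sellers receive.
On the curves, Pb = 299 - (1/3)Q and Ps = 46 + 0.125Q; the wedge Ps − Pb = 44 gives 46 + 0.125Q − (299 - (1/3)Q) = 44, so Q' = 648.
Then Pb = 299 − (1/3)·648 = 83 and Ps = 46 + 0.125·648 = 127.
The subsidy expands output by 648 − 552 = 96 past the efficient level; on those units the gap between marginal cost and willingness to pay runs from 0 up to 44.
DWL = ½ × 44 × 96 = 2112.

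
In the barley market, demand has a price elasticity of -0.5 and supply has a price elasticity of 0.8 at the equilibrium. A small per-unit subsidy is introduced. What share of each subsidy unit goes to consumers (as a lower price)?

For a small subsidy around the equilibrium, the benefit split depends on the relative slopes, which at a point are proportional to the elasticities.
Buyer share = εs/(εs + |εd|) = 0.8/(0.8 + 0.5) = 8/13; seller share = |εd|/(εs + |εd|) = 5/13.

Consumer share = 8/13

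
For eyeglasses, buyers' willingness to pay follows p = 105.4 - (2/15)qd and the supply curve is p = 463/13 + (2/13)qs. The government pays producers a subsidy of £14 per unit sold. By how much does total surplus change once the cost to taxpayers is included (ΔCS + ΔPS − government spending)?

Net change in total surplus = -£341.25

Pre-subsidy: 105.4 - (2/15)q = 463/13 + (2/13)q gives q* = 243 and p* = 73.
With the subsidy, sellers receive ps = pb + 14 for each unit, where pb is the price buyers pay.
On the curves, pb = 105.4 - (2/15)q and ps = 463/13 + (2/13)q; the wedge ps − pb = 14 gives 463/13 + (2/13)q − (105.4 - (2/15)q) = 14, so q' = 291.75.
Then pb = 105.4 − (2/15)·291.75 = 66.5 and ps = 463/13 + (2/13)·291.75 = 80.5.
ΔCS = ½(243 + 291.75)(73 − 66.5) = 1737.9375; ΔPS = ½(243 + 291.75)(80.5 − 73) = 2005.3125.
Government spending = 14 × 291.75 = 4084.5.
Net change = 1737.9375 + 2005.3125 − 4084.5 = -341.25. The loss equals the DWL triangle ½·14·48.75.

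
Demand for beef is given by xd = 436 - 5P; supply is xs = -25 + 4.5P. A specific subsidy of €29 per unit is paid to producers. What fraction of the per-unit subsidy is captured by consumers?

Pre-subsidy: 436 - 5P = -25 + 4.5P gives P* = 922/19, x* = 3674/19.
With the subsidy, sellers receive Ps = Pb + 29 for each unit, where Pb is the price buyers pay.
Supply in terms of Pb becomes xs = -25 + 4.5(Pb + 29) = 105.5 + 4.5Pb. Setting this equal to demand: 436 - 5Pb = 105.5 + 4.5Pb, so Pb = 661/19.
Sellers receive Ps = 661/19 + 29 = 1212/19; x' = 436 − 5·(661/19) = 4979/19.
Buyers' price falls by P* − Pb = 922/19 − 661/19 = 261/19; sellers' price rises by Ps − P* = 1212/19 − 922/19 = 290/19.
So consumers capture (261/19)/29 = 9/19 of each unit of subsidy.

Consumer share = 9/19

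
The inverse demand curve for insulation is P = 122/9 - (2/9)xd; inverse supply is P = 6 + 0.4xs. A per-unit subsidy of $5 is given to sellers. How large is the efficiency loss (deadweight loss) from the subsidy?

Deadweight loss = 1125/56

Pre-subsidy: 122/9 - (2/9)x = 6 + 0.4x gives x* = 85/7 and P* = 76/7.
With the subsidy, sellers receive Ps = Pb + 5 for each unit, where Pb is the price buyers pay.
On the curves, Pb = 122/9 - (2/9)x and Ps = 6 + 0.4x; the wedge Ps − Pb = 5 gives 6 + 0.4x − (122/9 - (2/9)x) = 5, so x' = 565/28.
Then Pb = 122/9 − (2/9)·(565/28) = 127/14 and Ps = 6 + 0.4·(565/28) = 197/14.
The subsidy expands output by 565/28 − 85/7 = 225/28 past the efficient level; on those units the gap between marginal cost and willingness to pay runs from 0 up to 5.
DWL = ½ × 5 × 225/28 = 1125/56.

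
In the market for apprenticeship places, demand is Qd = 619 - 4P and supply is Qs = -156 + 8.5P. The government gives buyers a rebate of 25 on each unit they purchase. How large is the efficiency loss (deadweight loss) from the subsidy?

Pre-subsidy: 619 - 4P = -156 + 8.5P gives P* = 62, Q* = 371.
With the rebate, buyers effectively pay Pb = Ps − 25, where Ps is the price sellers receive.
Demand in terms of Ps becomes Qd = 619 − 4(Ps − 25) = 719 - 4Ps. Setting this equal to supply: 719 - 4Ps = -156 + 8.5Ps, so Ps = 70.
Buyers pay Pb = 70 − 25 = 45; Q' = -156 + 8.5·70 = 439.
The subsidy expands output by 439 − 371 = 68 past the efficient level; on those units the gap between marginal cost and willingness to pay runs from 0 up to 25.
DWL = ½ × 25 × 68 = 850.

Deadweight loss = 850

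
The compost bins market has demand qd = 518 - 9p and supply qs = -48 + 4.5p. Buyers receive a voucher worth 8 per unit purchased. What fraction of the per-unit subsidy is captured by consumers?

Consumer share = 1/3

Pre-subsidy: 518 - 9p = -48 + 4.5p gives p* = 1132/27, q* = 422/3.
With the rebate, buyers effectively pay pb = ps − 8, where ps is the price sellers receive.
Demand in terms of ps becomes qd = 518 − 9(ps − 8) = 590 - 9ps. Setting this equal to supply: 590 - 9ps = -48 + 4.5ps, so ps = 1276/27.
Buyers pay pb = 1276/27 − 8 = 1060/27; q' = -48 + 4.5·(1276/27) = 494/3.
Buyers' price falls by p* − pb = 1132/27 − 1060/27 = 8/3; sellers' price rises by ps − p* = 1276/27 − 1132/27 = 16/3.
So consumers capture (8/3)/8 = 1/3 of each unit of subsidy.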